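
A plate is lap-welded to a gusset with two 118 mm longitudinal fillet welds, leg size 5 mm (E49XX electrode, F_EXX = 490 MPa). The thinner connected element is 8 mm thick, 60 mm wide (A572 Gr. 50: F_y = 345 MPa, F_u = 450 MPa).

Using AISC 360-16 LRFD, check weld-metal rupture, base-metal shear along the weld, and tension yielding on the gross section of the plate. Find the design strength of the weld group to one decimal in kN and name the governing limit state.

149.0 kN (gross-section yield governs)

Weld metal: throat = 0.707×5 = 3.535 mm, L = 2×118 = 236 mm. φR_n = 0.75 × 0.6 × 490 × 3.535 × 236 = 184.0 kN.
Base metal shear (8 mm plate): yield φR_n = 1.0×0.6×345×8×236 = 390.8 kN; rupture φR_n = 0.75×0.6×450×8×236 = 382.3 kN; take 382.3 kN (rupture).
Tension yield (gross): A_g = 60×8 = 480 mm². φR_n = 0.90 × 345 × 480 = 149.0 kN.
Governing: min(184.0, 382.3, 149.0) = 149.0 kN → gross-section yield.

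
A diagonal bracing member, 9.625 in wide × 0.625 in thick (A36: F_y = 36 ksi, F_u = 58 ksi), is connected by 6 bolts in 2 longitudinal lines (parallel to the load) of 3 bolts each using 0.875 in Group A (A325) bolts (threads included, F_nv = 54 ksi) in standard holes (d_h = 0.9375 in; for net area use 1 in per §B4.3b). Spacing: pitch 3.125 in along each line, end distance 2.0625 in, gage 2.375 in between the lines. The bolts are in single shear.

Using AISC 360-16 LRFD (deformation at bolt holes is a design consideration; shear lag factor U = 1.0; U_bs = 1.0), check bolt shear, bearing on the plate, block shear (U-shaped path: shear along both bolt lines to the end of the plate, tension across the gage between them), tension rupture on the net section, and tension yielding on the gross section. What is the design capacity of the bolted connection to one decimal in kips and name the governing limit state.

Bolt shear: A_b = π(0.875)²/4 = 0.60132 in². φR_n = 0.75 × 54 × 0.60132 × 6 × 1 = 146.1 kips.
Bearing (0.625 in plate, F_u = 58 ksi): end bolts L_c = 2.0625 − 0.9375/2 = 1.59375, R_n = min(1.2×1.59375×0.625×58, 2.4×0.875×0.625×58) = 69.328 kips/bolt; interior L_c = 3.125 − 0.9375 = 2.1875, R_n = 76.125 kips/bolt. φR_n = 0.75 × (2×69.328 + 4×76.125) = 332.4 kips.
Block shear: shear path 2×[2.0625+2×3.125] = 2×8.3125 in, A_gv = 10.391, A_nv = 2×(8.3125 − 2.5×1)×0.625 = 7.2656 in²; tension across gage: (2.375 − 1×1)×0.625 = 0.85938 in². R_n = min(0.6×58×7.2656, 0.6×36×10.391) + 1.0×58×0.85938 = min(252.84, 224.45) + 49.844 = 274.29 kips. φR_n = 0.75 × 274.29 = 205.7 kips.
Tension rupture (net): A_n = (9.625 − 2×1)×0.625 = 4.7656 in² (U = 1.0, A_e = A_n). φR_n = 0.75 × 58 × 4.7656 = 207.3 kips.
Tension yield (gross): A_g = 9.625×0.625 = 6.0156 in². φR_n = 0.90 × 36 × 6.0156 = 194.9 kips.
Governing: min(146.1, 332.4, 205.7, 207.3, 194.9) = 146.1 kips → bolt shear.

146.1 kips (bolt shear governs)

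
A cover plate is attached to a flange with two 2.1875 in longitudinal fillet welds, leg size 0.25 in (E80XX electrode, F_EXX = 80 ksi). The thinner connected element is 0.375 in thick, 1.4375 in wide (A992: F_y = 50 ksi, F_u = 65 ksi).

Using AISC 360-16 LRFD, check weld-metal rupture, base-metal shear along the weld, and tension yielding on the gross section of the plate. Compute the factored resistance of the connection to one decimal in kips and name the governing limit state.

24.3 kips (gross-section yield governs)

Weld metal: throat = 0.707×0.25 = 0.17675 in, L = 2×2.1875 = 4.375 in. φR_n = 0.75 × 0.6 × 80 × 0.17675 × 4.375 = 27.8 kips.
Base metal shear (0.375 in plate): yield φR_n = 1.0×0.6×50×0.375×4.375 = 49.2 kips; rupture φR_n = 0.75×0.6×65×0.375×4.375 = 48.0 kips; take 48.0 kips (rupture).
Tension yield (gross): A_g = 1.4375×0.375 = 0.53906 in². φR_n = 0.90 × 50 × 0.53906 = 24.3 kips.
Governing: min(27.8, 48.0, 24.3) = 24.3 kips → gross-section yield.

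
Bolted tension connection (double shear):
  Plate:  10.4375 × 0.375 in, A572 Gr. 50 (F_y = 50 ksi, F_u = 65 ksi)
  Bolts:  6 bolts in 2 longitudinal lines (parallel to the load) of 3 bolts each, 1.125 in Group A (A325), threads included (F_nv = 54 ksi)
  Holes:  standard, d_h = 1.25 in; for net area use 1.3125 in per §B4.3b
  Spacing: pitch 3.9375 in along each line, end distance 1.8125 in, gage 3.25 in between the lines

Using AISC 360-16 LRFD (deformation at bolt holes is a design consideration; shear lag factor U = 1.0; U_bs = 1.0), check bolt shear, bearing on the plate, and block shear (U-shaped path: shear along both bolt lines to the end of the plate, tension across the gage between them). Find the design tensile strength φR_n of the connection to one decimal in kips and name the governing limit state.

176.0 kips (block shear governs)

Bolt shear: A_b = π(1.125)²/4 = 0.99402 in². φR_n = 0.75 × 54 × 0.99402 × 6 × 2 = 483.1 kips.
Bearing (0.375 in plate, F_u = 65 ksi): end bolts L_c = 1.8125 − 1.25/2 = 1.1875, R_n = min(1.2×1.1875×0.375×65, 2.4×1.125×0.375×65) = 34.734 kips/bolt; interior L_c = 3.9375 − 1.25 = 2.6875, R_n = 65.813 kips/bolt. φR_n = 0.75 × (2×34.734 + 4×65.813) = 249.5 kips.
Block shear: shear path 2×[1.8125+2×3.9375] = 2×9.6875 in, A_gv = 7.2656, A_nv = 2×(9.6875 − 2.5×1.3125)×0.375 = 4.8047 in²; tension across gage: (3.25 − 1×1.3125)×0.375 = 0.72656 in². R_n = min(0.6×65×4.8047, 0.6×50×7.2656) + 1.0×65×0.72656 = min(187.38, 217.97) + 47.226 = 234.61 kips. φR_n = 0.75 × 234.61 = 176.0 kips.
Governing: min(483.1, 249.5, 176.0) = 176.0 kips → block shear.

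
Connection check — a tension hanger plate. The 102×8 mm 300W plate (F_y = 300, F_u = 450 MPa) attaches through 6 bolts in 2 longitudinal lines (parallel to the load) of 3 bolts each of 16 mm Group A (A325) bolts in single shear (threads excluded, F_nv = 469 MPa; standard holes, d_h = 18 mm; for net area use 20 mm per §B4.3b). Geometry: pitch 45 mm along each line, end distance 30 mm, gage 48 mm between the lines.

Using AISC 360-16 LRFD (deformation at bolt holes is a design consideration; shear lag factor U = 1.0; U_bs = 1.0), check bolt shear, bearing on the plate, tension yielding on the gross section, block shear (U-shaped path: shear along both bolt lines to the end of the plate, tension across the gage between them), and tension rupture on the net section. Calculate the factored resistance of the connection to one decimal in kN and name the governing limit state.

167.4 kN (net-section rupture governs)

Bolt shear: A_b = π(16)²/4 = 201.06 mm². φR_n = 0.75 × 469 × 201.06 × 6 × 1 = 424.3 kN.
Bearing (8 mm plate, F_u = 450 MPa): end bolts L_c = 30 − 18/2 = 21, R_n = min(1.2×21×8×450, 2.4×16×8×450) = 90.72 kN/bolt; interior L_c = 45 − 18 = 27, R_n = 116.64 kN/bolt. φR_n = 0.75 × (2×90.72 + 4×116.64) = 486.0 kN.
Tension yield (gross): A_g = 102×8 = 816 mm². φR_n = 0.90 × 300 × 816 = 220.3 kN.
Block shear: shear path 2×[30+2×45] = 2×120 mm, A_gv = 1920, A_nv = 2×(120 − 2.5×20)×8 = 1120 mm²; tension across gage: (48 − 1×20)×8 = 224 mm². R_n = min(0.6×450×1120, 0.6×300×1920) + 1.0×450×224 = min(302.4, 345.6) + 100.8 = 403.2 kN. φR_n = 0.75 × 403.2 = 302.4 kN.
Tension rupture (net): A_n = (102 − 2×20)×8 = 496 mm² (U = 1.0, A_e = A_n). φR_n = 0.75 × 450 × 496 = 167.4 kN.
Governing: min(424.3, 486.0, 220.3, 302.4, 167.4) = 167.4 kN → net-section rupture.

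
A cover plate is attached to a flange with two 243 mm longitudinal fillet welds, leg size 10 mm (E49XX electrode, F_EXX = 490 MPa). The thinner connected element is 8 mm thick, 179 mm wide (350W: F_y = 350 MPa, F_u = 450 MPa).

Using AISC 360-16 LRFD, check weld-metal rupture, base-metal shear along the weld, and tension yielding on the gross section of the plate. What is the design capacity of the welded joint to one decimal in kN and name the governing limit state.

Weld metal: throat = 0.707×10 = 7.07 mm, L = 2×243 = 486 mm. φR_n = 0.75 × 0.6 × 490 × 7.07 × 486 = 757.6 kN.
Base metal shear (8 mm plate): yield φR_n = 1.0×0.6×350×8×486 = 816.5 kN; rupture φR_n = 0.75×0.6×450×8×486 = 787.3 kN; take 787.3 kN (rupture).
Tension yield (gross): A_g = 179×8 = 1432 mm². φR_n = 0.90 × 350 × 1432 = 451.1 kN.
Governing: min(757.6, 787.3, 451.1) = 451.1 kN → gross-section yield.

451.1 kN (gross-section yield governs)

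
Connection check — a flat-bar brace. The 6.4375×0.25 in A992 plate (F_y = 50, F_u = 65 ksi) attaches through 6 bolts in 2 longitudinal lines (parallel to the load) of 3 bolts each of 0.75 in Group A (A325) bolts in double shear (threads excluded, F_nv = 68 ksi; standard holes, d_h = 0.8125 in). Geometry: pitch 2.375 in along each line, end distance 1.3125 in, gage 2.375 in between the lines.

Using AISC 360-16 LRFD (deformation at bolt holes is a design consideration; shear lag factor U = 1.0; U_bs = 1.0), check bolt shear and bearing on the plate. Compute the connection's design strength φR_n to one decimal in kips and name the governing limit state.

Bolt shear: A_b = π(0.75)²/4 = 0.44179 in². φR_n = 0.75 × 68 × 0.44179 × 6 × 2 = 270.4 kips.
Bearing (0.25 in plate, F_u = 65 ksi): end bolts L_c = 1.3125 − 0.8125/2 = 0.90625, R_n = min(1.2×0.90625×0.25×65, 2.4×0.75×0.25×65) = 17.672 kips/bolt; interior L_c = 2.375 − 0.8125 = 1.5625, R_n = 29.25 kips/bolt. φR_n = 0.75 × (2×17.672 + 4×29.25) = 114.3 kips.
Governing: min(270.4, 114.3) = 114.3 kips → bearing.

114.3 kips (bearing governs)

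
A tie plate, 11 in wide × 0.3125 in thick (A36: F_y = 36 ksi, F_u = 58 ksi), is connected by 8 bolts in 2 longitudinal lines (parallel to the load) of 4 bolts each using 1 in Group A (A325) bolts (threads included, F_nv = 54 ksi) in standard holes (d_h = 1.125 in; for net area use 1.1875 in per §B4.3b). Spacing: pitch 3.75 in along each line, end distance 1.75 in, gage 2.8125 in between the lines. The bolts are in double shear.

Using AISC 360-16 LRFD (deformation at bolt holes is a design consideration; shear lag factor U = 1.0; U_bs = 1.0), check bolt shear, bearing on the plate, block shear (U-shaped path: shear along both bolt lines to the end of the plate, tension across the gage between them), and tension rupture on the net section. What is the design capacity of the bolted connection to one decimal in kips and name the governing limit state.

117.2 kips (net-section rupture governs)

Bolt shear: A_b = π(1)²/4 = 0.7854 in². φR_n = 0.75 × 54 × 0.7854 × 8 × 2 = 508.9 kips.
Bearing (0.3125 in plate, F_u = 58 ksi): end bolts L_c = 1.75 − 1.125/2 = 1.1875, R_n = min(1.2×1.1875×0.3125×58, 2.4×1×0.3125×58) = 25.828 kips/bolt; interior L_c = 3.75 − 1.125 = 2.625, R_n = 43.5 kips/bolt. φR_n = 0.75 × (2×25.828 + 6×43.5) = 234.5 kips.
Block shear: shear path 2×[1.75+3×3.75] = 2×13 in, A_gv = 8.125, A_nv = 2×(13 − 3.5×1.1875)×0.3125 = 5.5273 in²; tension across gage: (2.8125 − 1×1.1875)×0.3125 = 0.50781 in². R_n = min(0.6×58×5.5273, 0.6×36×8.125) + 1.0×58×0.50781 = min(192.35, 175.5) + 29.453 = 204.95 kips. φR_n = 0.75 × 204.95 = 153.7 kips.
Tension rupture (net): A_n = (11 − 2×1.1875)×0.3125 = 2.6953 in² (U = 1.0, A_e = A_n). φR_n = 0.75 × 58 × 2.6953 = 117.2 kips.
Governing: min(508.9, 234.5, 153.7, 117.2) = 117.2 kips → net-section rupture.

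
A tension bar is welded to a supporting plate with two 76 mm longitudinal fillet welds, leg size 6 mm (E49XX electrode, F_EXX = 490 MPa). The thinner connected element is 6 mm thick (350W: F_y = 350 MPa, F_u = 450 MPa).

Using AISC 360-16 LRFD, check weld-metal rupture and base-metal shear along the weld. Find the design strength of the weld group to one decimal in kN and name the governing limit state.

Weld metal: throat = 0.707×6 = 4.242 mm, L = 2×76 = 152 mm. φR_n = 0.75 × 0.6 × 490 × 4.242 × 152 = 142.2 kN.
Base metal shear (6 mm plate): yield φR_n = 1.0×0.6×350×6×152 = 191.5 kN; rupture φR_n = 0.75×0.6×450×6×152 = 184.7 kN; take 184.7 kN (rupture).
Governing: min(142.2, 184.7) = 142.2 kN → weld metal.

142.2 kN (weld metal governs)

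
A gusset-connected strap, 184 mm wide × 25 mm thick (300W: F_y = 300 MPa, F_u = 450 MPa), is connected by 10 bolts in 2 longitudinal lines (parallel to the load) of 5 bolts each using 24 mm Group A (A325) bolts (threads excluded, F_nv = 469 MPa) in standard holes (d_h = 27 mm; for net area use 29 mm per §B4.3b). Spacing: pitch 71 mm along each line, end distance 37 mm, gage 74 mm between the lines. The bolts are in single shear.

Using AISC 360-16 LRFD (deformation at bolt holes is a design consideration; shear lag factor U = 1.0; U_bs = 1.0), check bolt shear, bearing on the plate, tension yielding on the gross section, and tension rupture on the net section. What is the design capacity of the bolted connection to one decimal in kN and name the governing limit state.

1063.1 kN (net-section rupture governs)

Bolt shear: A_b = π(24)²/4 = 452.39 mm². φR_n = 0.75 × 469 × 452.39 × 10 × 1 = 1591.3 kN.
Bearing (25 mm plate, F_u = 450 MPa): end bolts L_c = 37 − 27/2 = 23.5, R_n = min(1.2×23.5×25×450, 2.4×24×25×450) = 317.25 kN/bolt; interior L_c = 71 − 27 = 44, R_n = 594 kN/bolt. φR_n = 0.75 × (2×317.25 + 8×594) = 4039.9 kN.
Tension yield (gross): A_g = 184×25 = 4600 mm². φR_n = 0.90 × 300 × 4600 = 1242.0 kN.
Tension rupture (net): A_n = (184 − 2×29)×25 = 3150 mm² (U = 1.0, A_e = A_n). φR_n = 0.75 × 450 × 3150 = 1063.1 kN.
Governing: min(1591.3, 4039.9, 1242.0, 1063.1) = 1063.1 kN → net-section rupture.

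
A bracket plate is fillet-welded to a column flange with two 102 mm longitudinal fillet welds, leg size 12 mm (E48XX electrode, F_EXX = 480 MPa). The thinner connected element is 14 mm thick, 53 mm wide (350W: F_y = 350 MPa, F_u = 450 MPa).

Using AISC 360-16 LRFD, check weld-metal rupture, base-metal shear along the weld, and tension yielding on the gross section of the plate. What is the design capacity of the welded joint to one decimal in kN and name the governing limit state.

233.7 kN (gross-section yield governs)

Weld metal: throat = 0.707×12 = 8.484 mm, L = 2×102 = 204 mm. φR_n = 0.75 × 0.6 × 480 × 8.484 × 204 = 373.8 kN.
Base metal shear (14 mm plate): yield φR_n = 1.0×0.6×350×14×204 = 599.8 kN; rupture φR_n = 0.75×0.6×450×14×204 = 578.3 kN; take 578.3 kN (rupture).
Tension yield (gross): A_g = 53×14 = 742 mm². φR_n = 0.90 × 350 × 742 = 233.7 kN.
Governing: min(373.8, 578.3, 233.7) = 233.7 kN → gross-section yield.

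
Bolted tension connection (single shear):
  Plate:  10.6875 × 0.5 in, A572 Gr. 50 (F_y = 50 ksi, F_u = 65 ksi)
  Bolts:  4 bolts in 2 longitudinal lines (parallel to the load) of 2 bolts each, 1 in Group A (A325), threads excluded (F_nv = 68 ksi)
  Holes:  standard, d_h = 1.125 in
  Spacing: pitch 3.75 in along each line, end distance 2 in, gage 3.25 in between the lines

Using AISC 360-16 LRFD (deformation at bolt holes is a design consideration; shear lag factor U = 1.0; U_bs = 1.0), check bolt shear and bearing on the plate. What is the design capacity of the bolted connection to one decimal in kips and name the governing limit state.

160.2 kips (bolt shear governs)

Bolt shear: A_b = π(1)²/4 = 0.7854 in². φR_n = 0.75 × 68 × 0.7854 × 4 × 1 = 160.2 kips.
Bearing (0.5 in plate, F_u = 65 ksi): end bolts L_c = 2 − 1.125/2 = 1.4375, R_n = min(1.2×1.4375×0.5×65, 2.4×1×0.5×65) = 56.063 kips/bolt; interior L_c = 3.75 − 1.125 = 2.625, R_n = 78 kips/bolt. φR_n = 0.75 × (2×56.063 + 2×78) = 201.1 kips.
Governing: min(160.2, 201.1) = 160.2 kips → bolt shear.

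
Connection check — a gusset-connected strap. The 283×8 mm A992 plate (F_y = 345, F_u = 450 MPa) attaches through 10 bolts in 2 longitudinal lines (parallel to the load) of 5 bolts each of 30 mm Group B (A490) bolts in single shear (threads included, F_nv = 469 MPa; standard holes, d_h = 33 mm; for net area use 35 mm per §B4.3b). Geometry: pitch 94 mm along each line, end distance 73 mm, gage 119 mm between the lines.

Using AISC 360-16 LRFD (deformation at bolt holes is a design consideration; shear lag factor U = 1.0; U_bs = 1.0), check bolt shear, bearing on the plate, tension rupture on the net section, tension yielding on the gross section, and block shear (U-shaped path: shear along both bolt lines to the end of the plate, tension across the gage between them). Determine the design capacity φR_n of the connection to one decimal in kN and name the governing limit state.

Bolt shear: A_b = π(30)²/4 = 706.86 mm². φR_n = 0.75 × 469 × 706.86 × 10 × 1 = 2486.4 kN.
Bearing (8 mm plate, F_u = 450 MPa): end bolts L_c = 73 − 33/2 = 56.5, R_n = min(1.2×56.5×8×450, 2.4×30×8×450) = 244.08 kN/bolt; interior L_c = 94 − 33 = 61, R_n = 259.2 kN/bolt. φR_n = 0.75 × (2×244.08 + 8×259.2) = 1921.3 kN.
Tension rupture (net): A_n = (283 − 2×35)×8 = 1704 mm² (U = 1.0, A_e = A_n). φR_n = 0.75 × 450 × 1704 = 575.1 kN.
Tension yield (gross): A_g = 283×8 = 2264 mm². φR_n = 0.90 × 345 × 2264 = 703.0 kN.
Block shear: shear path 2×[73+4×94] = 2×449 mm, A_gv = 7184, A_nv = 2×(449 − 4.5×35)×8 = 4664 mm²; tension across gage: (119 − 1×35)×8 = 672 mm². R_n = min(0.6×450×4664, 0.6×345×7184) + 1.0×450×672 = min(1259.3, 1487.1) + 302.4 = 1561.7 kN. φR_n = 0.75 × 1561.7 = 1171.3 kN.
Governing: min(2486.4, 1921.3, 575.1, 703.0, 1171.3) = 575.1 kN → net-section rupture.

575.1 kN (net-section rupture governs)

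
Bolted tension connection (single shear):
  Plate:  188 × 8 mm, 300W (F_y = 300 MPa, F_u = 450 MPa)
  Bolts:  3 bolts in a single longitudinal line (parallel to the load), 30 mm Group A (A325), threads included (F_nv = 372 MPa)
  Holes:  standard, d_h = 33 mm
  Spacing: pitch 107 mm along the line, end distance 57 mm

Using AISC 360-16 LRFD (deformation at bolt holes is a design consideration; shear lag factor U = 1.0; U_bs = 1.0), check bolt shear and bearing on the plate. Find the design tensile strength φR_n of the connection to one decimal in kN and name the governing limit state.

Bolt shear: A_b = π(30)²/4 = 706.86 mm². φR_n = 0.75 × 372 × 706.86 × 3 × 1 = 591.6 kN.
Bearing (8 mm plate, F_u = 450 MPa): end bolts L_c = 57 − 33/2 = 40.5, R_n = min(1.2×40.5×8×450, 2.4×30×8×450) = 174.96 kN/bolt; interior L_c = 107 − 33 = 74, R_n = 259.2 kN/bolt. φR_n = 0.75 × (1×174.96 + 2×259.2) = 520.0 kN.
Governing: min(591.6, 520.0) = 520.0 kN → bearing.

520.0 kN (bearing governs)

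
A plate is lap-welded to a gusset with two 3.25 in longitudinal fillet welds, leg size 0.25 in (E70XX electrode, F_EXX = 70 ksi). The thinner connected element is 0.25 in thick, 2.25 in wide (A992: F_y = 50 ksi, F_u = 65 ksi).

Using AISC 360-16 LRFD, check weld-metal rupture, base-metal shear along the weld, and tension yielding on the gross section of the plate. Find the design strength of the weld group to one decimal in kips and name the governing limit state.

Weld metal: throat = 0.707×0.25 = 0.17675 in, L = 2×3.25 = 6.5 in. φR_n = 0.75 × 0.6 × 70 × 0.17675 × 6.5 = 36.2 kips.
Base metal shear (0.25 in plate): yield φR_n = 1.0×0.6×50×0.25×6.5 = 48.8 kips; rupture φR_n = 0.75×0.6×65×0.25×6.5 = 47.5 kips; take 47.5 kips (rupture).
Tension yield (gross): A_g = 2.25×0.25 = 0.5625 in². φR_n = 0.90 × 50 × 0.5625 = 25.3 kips.
Governing: min(36.2, 47.5, 25.3) = 25.3 kips → gross-section yield.

25.3 kips (gross-section yield governs)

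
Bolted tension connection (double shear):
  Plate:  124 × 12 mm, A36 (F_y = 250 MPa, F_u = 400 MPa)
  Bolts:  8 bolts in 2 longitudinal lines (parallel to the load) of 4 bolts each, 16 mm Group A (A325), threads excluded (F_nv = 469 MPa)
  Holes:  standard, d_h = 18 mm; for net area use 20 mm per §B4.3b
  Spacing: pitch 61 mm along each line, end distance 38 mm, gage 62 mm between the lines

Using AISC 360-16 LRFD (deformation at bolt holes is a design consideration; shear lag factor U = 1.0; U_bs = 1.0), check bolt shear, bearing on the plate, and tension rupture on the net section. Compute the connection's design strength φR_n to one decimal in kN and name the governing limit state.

302.4 kN (net-section rupture governs)

Bolt shear: A_b = π(16)²/4 = 201.06 mm². φR_n = 0.75 × 469 × 201.06 × 8 × 2 = 1131.6 kN.
Bearing (12 mm plate, F_u = 400 MPa): end bolts L_c = 38 − 18/2 = 29, R_n = min(1.2×29×12×400, 2.4×16×12×400) = 167.04 kN/bolt; interior L_c = 61 − 18 = 43, R_n = 184.32 kN/bolt. φR_n = 0.75 × (2×167.04 + 6×184.32) = 1080.0 kN.
Tension rupture (net): A_n = (124 − 2×20)×12 = 1008 mm² (U = 1.0, A_e = A_n). φR_n = 0.75 × 400 × 1008 = 302.4 kN.
Governing: min(1131.6, 1080.0, 302.4) = 302.4 kN → net-section rupture.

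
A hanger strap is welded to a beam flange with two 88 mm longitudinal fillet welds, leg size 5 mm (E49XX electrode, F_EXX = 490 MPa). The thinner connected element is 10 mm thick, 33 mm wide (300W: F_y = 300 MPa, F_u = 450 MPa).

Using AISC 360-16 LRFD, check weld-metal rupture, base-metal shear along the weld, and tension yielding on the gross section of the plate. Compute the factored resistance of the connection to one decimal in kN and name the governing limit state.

89.1 kN (gross-section yield governs)

Weld metal: throat = 0.707×5 = 3.535 mm, L = 2×88 = 176 mm. φR_n = 0.75 × 0.6 × 490 × 3.535 × 176 = 137.2 kN.
Base metal shear (10 mm plate): yield φR_n = 1.0×0.6×300×10×176 = 316.8 kN; rupture φR_n = 0.75×0.6×450×10×176 = 356.4 kN; take 316.8 kN (yield).
Tension yield (gross): A_g = 33×10 = 330 mm². φR_n = 0.90 × 300 × 330 = 89.1 kN.
Governing: min(137.2, 316.8, 89.1) = 89.1 kN → gross-section yield.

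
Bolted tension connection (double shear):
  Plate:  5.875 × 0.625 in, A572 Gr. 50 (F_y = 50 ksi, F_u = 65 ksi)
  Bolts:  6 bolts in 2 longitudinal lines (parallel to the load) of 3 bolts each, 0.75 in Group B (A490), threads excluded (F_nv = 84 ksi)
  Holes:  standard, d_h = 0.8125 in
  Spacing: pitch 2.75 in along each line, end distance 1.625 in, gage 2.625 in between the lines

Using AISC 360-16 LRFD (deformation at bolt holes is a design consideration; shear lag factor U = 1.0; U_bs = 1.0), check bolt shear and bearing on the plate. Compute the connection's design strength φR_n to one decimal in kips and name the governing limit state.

Bolt shear: A_b = π(0.75)²/4 = 0.44179 in². φR_n = 0.75 × 84 × 0.44179 × 6 × 2 = 334.0 kips.
Bearing (0.625 in plate, F_u = 65 ksi): end bolts L_c = 1.625 − 0.8125/2 = 1.21875, R_n = min(1.2×1.21875×0.625×65, 2.4×0.75×0.625×65) = 59.414 kips/bolt; interior L_c = 2.75 − 0.8125 = 1.9375, R_n = 73.125 kips/bolt. φR_n = 0.75 × (2×59.414 + 4×73.125) = 308.5 kips.
Governing: min(334.0, 308.5) = 308.5 kips → bearing.

308.5 kips (bearing governs)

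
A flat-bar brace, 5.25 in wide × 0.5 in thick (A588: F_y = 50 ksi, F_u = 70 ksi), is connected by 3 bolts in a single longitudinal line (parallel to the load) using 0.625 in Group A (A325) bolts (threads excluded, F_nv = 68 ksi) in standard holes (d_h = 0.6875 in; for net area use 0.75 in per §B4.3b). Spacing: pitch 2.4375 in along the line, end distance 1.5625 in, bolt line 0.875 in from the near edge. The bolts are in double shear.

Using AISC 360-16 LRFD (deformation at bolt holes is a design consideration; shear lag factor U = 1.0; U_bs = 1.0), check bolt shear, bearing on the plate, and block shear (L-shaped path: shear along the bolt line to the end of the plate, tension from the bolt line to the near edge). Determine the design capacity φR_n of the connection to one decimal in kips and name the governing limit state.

85.0 kips (block shear governs)

Bolt shear: A_b = π(0.625)²/4 = 0.3068 in². φR_n = 0.75 × 68 × 0.3068 × 3 × 2 = 93.9 kips.
Bearing (0.5 in plate, F_u = 70 ksi): end bolts L_c = 1.5625 − 0.6875/2 = 1.21875, R_n = min(1.2×1.21875×0.5×70, 2.4×0.625×0.5×70) = 51.188 kips/bolt; interior L_c = 2.4375 − 0.6875 = 1.75, R_n = 52.5 kips/bolt. φR_n = 0.75 × (1×51.188 + 2×52.5) = 117.1 kips.
Block shear: shear path 1×[1.5625+2×2.4375] = 1×6.4375 in, A_gv = 3.2188, A_nv = 1×(6.4375 − 2.5×0.75)×0.5 = 2.2813 in²; tension to near edge: (0.875 − 0.5×0.75)×0.5 = 0.25 in². R_n = min(0.6×70×2.2813, 0.6×50×3.2188) + 1.0×70×0.25 = min(95.815, 96.564) + 17.5 = 113.32 kips. φR_n = 0.75 × 113.32 = 85.0 kips.
Governing: min(93.9, 117.1, 85.0) = 85.0 kips → block shear.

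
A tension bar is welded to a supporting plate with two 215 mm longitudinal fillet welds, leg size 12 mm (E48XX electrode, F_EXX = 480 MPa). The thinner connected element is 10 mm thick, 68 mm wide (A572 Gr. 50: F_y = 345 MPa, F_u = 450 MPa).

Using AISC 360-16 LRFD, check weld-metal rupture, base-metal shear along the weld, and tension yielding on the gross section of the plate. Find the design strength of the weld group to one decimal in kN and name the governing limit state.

Weld metal: throat = 0.707×12 = 8.484 mm, L = 2×215 = 430 mm. φR_n = 0.75 × 0.6 × 480 × 8.484 × 430 = 788.0 kN.
Base metal shear (10 mm plate): yield φR_n = 1.0×0.6×345×10×430 = 890.1 kN; rupture φR_n = 0.75×0.6×450×10×430 = 870.8 kN; take 870.8 kN (rupture).
Tension yield (gross): A_g = 68×10 = 680 mm². φR_n = 0.90 × 345 × 680 = 211.1 kN.
Governing: min(788.0, 870.8, 211.1) = 211.1 kN → gross-section yield.

211.1 kN (gross-section yield governs)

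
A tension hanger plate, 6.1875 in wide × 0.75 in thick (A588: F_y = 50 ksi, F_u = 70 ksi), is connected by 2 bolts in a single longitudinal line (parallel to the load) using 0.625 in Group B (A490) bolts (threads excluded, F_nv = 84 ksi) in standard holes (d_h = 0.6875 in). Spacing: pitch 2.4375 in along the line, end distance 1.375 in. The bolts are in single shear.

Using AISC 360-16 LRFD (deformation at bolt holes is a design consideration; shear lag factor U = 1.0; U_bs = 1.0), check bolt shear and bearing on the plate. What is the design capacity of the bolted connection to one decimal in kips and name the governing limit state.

Bolt shear: A_b = π(0.625)²/4 = 0.3068 in². φR_n = 0.75 × 84 × 0.3068 × 2 × 1 = 38.7 kips.
Bearing (0.75 in plate, F_u = 70 ksi): end bolts L_c = 1.375 − 0.6875/2 = 1.03125, R_n = min(1.2×1.03125×0.75×70, 2.4×0.625×0.75×70) = 64.969 kips/bolt; interior L_c = 2.4375 − 0.6875 = 1.75, R_n = 78.75 kips/bolt. φR_n = 0.75 × (1×64.969 + 1×78.75) = 107.8 kips.
Governing: min(38.7, 107.8) = 38.7 kips → bolt shear.

38.7 kips (bolt shear governs)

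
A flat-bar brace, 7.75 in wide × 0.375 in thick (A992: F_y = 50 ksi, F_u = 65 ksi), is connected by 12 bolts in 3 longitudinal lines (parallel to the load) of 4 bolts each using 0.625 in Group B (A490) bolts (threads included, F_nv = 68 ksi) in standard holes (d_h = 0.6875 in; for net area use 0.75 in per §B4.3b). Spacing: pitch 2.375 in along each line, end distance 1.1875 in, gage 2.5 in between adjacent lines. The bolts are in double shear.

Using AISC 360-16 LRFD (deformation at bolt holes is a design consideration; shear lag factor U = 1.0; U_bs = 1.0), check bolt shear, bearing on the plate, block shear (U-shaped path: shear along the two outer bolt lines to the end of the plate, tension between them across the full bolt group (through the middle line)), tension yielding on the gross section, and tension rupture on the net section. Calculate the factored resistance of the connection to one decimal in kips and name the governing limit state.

100.5 kips (net-section rupture governs)

Bolt shear: A_b = π(0.625)²/4 = 0.3068 in². φR_n = 0.75 × 68 × 0.3068 × 12 × 2 = 375.5 kips.
Bearing (0.375 in plate, F_u = 65 ksi): end bolts L_c = 1.1875 − 0.6875/2 = 0.84375, R_n = min(1.2×0.84375×0.375×65, 2.4×0.625×0.375×65) = 24.68 kips/bolt; interior L_c = 2.375 − 0.6875 = 1.6875, R_n = 36.563 kips/bolt. φR_n = 0.75 × (3×24.68 + 9×36.563) = 302.3 kips.
Block shear: shear path 2×[1.1875+3×2.375] = 2×8.3125 in, A_gv = 6.2344, A_nv = 2×(8.3125 − 3.5×0.75)×0.375 = 4.2656 in²; tension across gage: (5 − 2×0.75)×0.375 = 1.3125 in². R_n = min(0.6×65×4.2656, 0.6×50×6.2344) + 1.0×65×1.3125 = min(166.36, 187.03) + 85.313 = 251.67 kips. φR_n = 0.75 × 251.67 = 188.8 kips.
Tension yield (gross): A_g = 7.75×0.375 = 2.9063 in². φR_n = 0.90 × 50 × 2.9063 = 130.8 kips.
Tension rupture (net): A_n = (7.75 − 3×0.75)×0.375 = 2.0625 in² (U = 1.0, A_e = A_n). φR_n = 0.75 × 65 × 2.0625 = 100.5 kips.
Governing: min(375.5, 302.3, 188.8, 130.8, 100.5) = 100.5 kips → net-section rupture.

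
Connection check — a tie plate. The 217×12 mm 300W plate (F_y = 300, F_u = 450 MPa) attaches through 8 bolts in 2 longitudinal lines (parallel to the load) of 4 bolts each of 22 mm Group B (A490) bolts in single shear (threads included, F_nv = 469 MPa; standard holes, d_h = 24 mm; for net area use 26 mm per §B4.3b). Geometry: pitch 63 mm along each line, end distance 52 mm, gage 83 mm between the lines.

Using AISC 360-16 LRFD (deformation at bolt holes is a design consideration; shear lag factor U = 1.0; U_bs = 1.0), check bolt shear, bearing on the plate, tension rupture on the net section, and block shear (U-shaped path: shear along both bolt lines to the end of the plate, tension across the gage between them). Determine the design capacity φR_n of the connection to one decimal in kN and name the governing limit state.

Bolt shear: A_b = π(22)²/4 = 380.13 mm². φR_n = 0.75 × 469 × 380.13 × 8 × 1 = 1069.7 kN.
Bearing (12 mm plate, F_u = 450 MPa): end bolts L_c = 52 − 24/2 = 40, R_n = min(1.2×40×12×450, 2.4×22×12×450) = 259.2 kN/bolt; interior L_c = 63 − 24 = 39, R_n = 252.72 kN/bolt. φR_n = 0.75 × (2×259.2 + 6×252.72) = 1526.0 kN.
Tension rupture (net): A_n = (217 − 2×26)×12 = 1980 mm² (U = 1.0, A_e = A_n). φR_n = 0.75 × 450 × 1980 = 668.3 kN.
Block shear: shear path 2×[52+3×63] = 2×241 mm, A_gv = 5784, A_nv = 2×(241 − 3.5×26)×12 = 3600 mm²; tension across gage: (83 − 1×26)×12 = 684 mm². R_n = min(0.6×450×3600, 0.6×300×5784) + 1.0×450×684 = min(972, 1041.1) + 307.8 = 1279.8 kN. φR_n = 0.75 × 1279.8 = 959.9 kN.
Governing: min(1069.7, 1526.0, 668.3, 959.9) = 668.3 kN → net-section rupture.

668.3 kN (net-section rupture governs)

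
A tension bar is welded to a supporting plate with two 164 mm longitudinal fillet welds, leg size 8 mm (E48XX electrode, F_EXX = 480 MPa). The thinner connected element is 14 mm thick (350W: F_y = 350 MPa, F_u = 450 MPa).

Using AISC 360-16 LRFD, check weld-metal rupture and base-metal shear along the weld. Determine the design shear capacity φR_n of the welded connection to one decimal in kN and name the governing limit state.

Weld metal: throat = 0.707×8 = 5.656 mm, L = 2×164 = 328 mm. φR_n = 0.75 × 0.6 × 480 × 5.656 × 328 = 400.7 kN.
Base metal shear (14 mm plate): yield φR_n = 1.0×0.6×350×14×328 = 964.3 kN; rupture φR_n = 0.75×0.6×450×14×328 = 929.9 kN; take 929.9 kN (rupture).
Governing: min(400.7, 929.9) = 400.7 kN → weld metal.

400.7 kN (weld metal governs)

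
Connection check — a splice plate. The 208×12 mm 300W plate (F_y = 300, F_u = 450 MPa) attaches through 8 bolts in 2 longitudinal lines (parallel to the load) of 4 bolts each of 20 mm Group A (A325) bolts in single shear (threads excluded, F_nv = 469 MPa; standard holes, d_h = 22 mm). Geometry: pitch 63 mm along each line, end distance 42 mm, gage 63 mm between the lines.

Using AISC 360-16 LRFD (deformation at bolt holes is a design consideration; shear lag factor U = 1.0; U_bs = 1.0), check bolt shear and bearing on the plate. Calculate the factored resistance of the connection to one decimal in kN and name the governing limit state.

Bolt shear: A_b = π(20)²/4 = 314.16 mm². φR_n = 0.75 × 469 × 314.16 × 8 × 1 = 884.0 kN.
Bearing (12 mm plate, F_u = 450 MPa): end bolts L_c = 42 − 22/2 = 31, R_n = min(1.2×31×12×450, 2.4×20×12×450) = 200.88 kN/bolt; interior L_c = 63 − 22 = 41, R_n = 259.2 kN/bolt. φR_n = 0.75 × (2×200.88 + 6×259.2) = 1467.7 kN.
Governing: min(884.0, 1467.7) = 884.0 kN → bolt shear.

884.0 kN (bolt shear governs)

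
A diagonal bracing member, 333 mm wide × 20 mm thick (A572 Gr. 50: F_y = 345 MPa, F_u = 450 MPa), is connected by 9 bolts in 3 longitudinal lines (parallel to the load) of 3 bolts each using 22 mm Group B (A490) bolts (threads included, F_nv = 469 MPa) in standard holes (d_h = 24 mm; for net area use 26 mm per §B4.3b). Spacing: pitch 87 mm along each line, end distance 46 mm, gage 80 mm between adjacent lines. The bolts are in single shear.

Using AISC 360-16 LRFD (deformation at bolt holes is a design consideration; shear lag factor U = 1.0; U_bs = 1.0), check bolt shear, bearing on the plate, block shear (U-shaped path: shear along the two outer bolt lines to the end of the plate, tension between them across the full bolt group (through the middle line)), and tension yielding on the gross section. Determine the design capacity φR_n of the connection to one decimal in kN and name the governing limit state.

1203.4 kN (bolt shear governs)

Bolt shear: A_b = π(22)²/4 = 380.13 mm². φR_n = 0.75 × 469 × 380.13 × 9 × 1 = 1203.4 kN.
Bearing (20 mm plate, F_u = 450 MPa): end bolts L_c = 46 − 24/2 = 34, R_n = min(1.2×34×20×450, 2.4×22×20×450) = 367.2 kN/bolt; interior L_c = 87 − 24 = 63, R_n = 475.2 kN/bolt. φR_n = 0.75 × (3×367.2 + 6×475.2) = 2964.6 kN.
Block shear: shear path 2×[46+2×87] = 2×220 mm, A_gv = 8800, A_nv = 2×(220 − 2.5×26)×20 = 6200 mm²; tension across gage: (160 − 2×26)×20 = 2160 mm². R_n = min(0.6×450×6200, 0.6×345×8800) + 1.0×450×2160 = min(1674, 1821.6) + 972 = 2646 kN. φR_n = 0.75 × 2646 = 1984.5 kN.
Tension yield (gross): A_g = 333×20 = 6660 mm². φR_n = 0.90 × 345 × 6660 = 2067.9 kN.
Governing: min(1203.4, 2964.6, 1984.5, 2067.9) = 1203.4 kN → bolt shear.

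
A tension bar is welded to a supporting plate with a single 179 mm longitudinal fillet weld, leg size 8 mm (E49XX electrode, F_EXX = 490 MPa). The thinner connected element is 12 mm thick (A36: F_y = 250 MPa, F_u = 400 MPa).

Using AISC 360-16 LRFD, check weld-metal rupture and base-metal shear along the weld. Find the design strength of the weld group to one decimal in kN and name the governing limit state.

Weld metal: throat = 0.707×8 = 5.656 mm, L = 179 mm. φR_n = 0.75 × 0.6 × 490 × 5.656 × 179 = 223.2 kN.
Base metal shear (12 mm plate): yield φR_n = 1.0×0.6×250×12×179 = 322.2 kN; rupture φR_n = 0.75×0.6×400×12×179 = 386.6 kN; take 322.2 kN (yield).
Governing: min(223.2, 322.2) = 223.2 kN → weld metal.

223.2 kN (weld metal governs)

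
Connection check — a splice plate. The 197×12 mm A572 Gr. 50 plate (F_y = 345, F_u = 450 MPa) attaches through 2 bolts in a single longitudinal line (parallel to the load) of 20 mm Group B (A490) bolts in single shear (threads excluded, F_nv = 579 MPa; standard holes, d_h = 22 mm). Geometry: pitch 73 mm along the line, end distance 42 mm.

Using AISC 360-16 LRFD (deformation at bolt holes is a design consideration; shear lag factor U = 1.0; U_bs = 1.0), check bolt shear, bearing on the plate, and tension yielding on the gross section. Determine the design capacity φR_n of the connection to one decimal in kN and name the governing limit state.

272.8 kN (bolt shear governs)

Bolt shear: A_b = π(20)²/4 = 314.16 mm². φR_n = 0.75 × 579 × 314.16 × 2 × 1 = 272.8 kN.
Bearing (12 mm plate, F_u = 450 MPa): end bolts L_c = 42 − 22/2 = 31, R_n = min(1.2×31×12×450, 2.4×20×12×450) = 200.88 kN/bolt; interior L_c = 73 − 22 = 51, R_n = 259.2 kN/bolt. φR_n = 0.75 × (1×200.88 + 1×259.2) = 345.1 kN.
Tension yield (gross): A_g = 197×12 = 2364 mm². φR_n = 0.90 × 345 × 2364 = 734.0 kN.
Governing: min(272.8, 345.1, 734.0) = 272.8 kN → bolt shear.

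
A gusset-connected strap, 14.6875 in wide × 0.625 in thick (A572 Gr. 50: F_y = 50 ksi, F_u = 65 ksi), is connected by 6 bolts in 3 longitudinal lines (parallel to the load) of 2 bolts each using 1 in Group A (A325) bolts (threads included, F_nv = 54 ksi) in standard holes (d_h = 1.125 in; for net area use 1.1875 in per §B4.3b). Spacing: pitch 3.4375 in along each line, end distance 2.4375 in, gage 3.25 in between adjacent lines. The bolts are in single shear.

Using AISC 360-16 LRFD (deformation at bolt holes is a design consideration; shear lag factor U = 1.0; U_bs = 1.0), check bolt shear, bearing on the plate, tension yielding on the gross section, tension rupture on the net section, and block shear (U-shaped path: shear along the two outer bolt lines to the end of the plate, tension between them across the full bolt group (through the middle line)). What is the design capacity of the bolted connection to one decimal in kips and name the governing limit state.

Bolt shear: A_b = π(1)²/4 = 0.7854 in². φR_n = 0.75 × 54 × 0.7854 × 6 × 1 = 190.9 kips.
Bearing (0.625 in plate, F_u = 65 ksi): end bolts L_c = 2.4375 − 1.125/2 = 1.875, R_n = min(1.2×1.875×0.625×65, 2.4×1×0.625×65) = 91.406 kips/bolt; interior L_c = 3.4375 − 1.125 = 2.3125, R_n = 97.5 kips/bolt. φR_n = 0.75 × (3×91.406 + 3×97.5) = 425.0 kips.
Tension yield (gross): A_g = 14.6875×0.625 = 9.1797 in². φR_n = 0.90 × 50 × 9.1797 = 413.1 kips.
Tension rupture (net): A_n = (14.6875 − 3×1.1875)×0.625 = 6.9531 in² (U = 1.0, A_e = A_n). φR_n = 0.75 × 65 × 6.9531 = 339.0 kips.
Block shear: shear path 2×[2.4375+1×3.4375] = 2×5.875 in, A_gv = 7.3438, A_nv = 2×(5.875 − 1.5×1.1875)×0.625 = 5.1172 in²; tension across gage: (6.5 − 2×1.1875)×0.625 = 2.5781 in². R_n = min(0.6×65×5.1172, 0.6×50×7.3438) + 1.0×65×2.5781 = min(199.57, 220.31) + 167.58 = 367.15 kips. φR_n = 0.75 × 367.15 = 275.4 kips.
Governing: min(190.9, 425.0, 413.1, 339.0, 275.4) = 190.9 kips → bolt shear.

190.9 kips (bolt shear governs)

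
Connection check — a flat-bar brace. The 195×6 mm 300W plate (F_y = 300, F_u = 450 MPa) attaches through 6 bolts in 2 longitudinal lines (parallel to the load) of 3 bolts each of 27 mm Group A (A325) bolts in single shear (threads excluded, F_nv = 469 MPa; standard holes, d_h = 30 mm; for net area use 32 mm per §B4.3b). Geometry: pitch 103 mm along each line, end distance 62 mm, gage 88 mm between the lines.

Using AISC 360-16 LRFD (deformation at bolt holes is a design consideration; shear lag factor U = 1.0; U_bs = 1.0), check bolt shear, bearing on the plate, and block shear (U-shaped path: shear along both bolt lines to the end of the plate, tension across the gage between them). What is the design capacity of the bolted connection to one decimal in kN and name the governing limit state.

Bolt shear: A_b = π(27)²/4 = 572.56 mm². φR_n = 0.75 × 469 × 572.56 × 6 × 1 = 1208.4 kN.
Bearing (6 mm plate, F_u = 450 MPa): end bolts L_c = 62 − 30/2 = 47, R_n = min(1.2×47×6×450, 2.4×27×6×450) = 152.28 kN/bolt; interior L_c = 103 − 30 = 73, R_n = 174.96 kN/bolt. φR_n = 0.75 × (2×152.28 + 4×174.96) = 753.3 kN.
Block shear: shear path 2×[62+2×103] = 2×268 mm, A_gv = 3216, A_nv = 2×(268 − 2.5×32)×6 = 2256 mm²; tension across gage: (88 − 1×32)×6 = 336 mm². R_n = min(0.6×450×2256, 0.6×300×3216) + 1.0×450×336 = min(609.12, 578.88) + 151.2 = 730.08 kN. φR_n = 0.75 × 730.08 = 547.6 kN.
Governing: min(1208.4, 753.3, 547.6) = 547.6 kN → block shear.

547.6 kN (block shear governs)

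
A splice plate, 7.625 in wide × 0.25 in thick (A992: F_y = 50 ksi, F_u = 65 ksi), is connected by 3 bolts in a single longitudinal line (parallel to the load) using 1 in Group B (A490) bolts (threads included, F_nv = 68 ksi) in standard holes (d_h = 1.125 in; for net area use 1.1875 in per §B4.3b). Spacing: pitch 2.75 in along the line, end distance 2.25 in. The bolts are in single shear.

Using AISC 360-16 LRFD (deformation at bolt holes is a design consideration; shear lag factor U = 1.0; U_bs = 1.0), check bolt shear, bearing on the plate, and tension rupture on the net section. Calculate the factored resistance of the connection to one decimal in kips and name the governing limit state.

Bolt shear: A_b = π(1)²/4 = 0.7854 in². φR_n = 0.75 × 68 × 0.7854 × 3 × 1 = 120.2 kips.
Bearing (0.25 in plate, F_u = 65 ksi): end bolts L_c = 2.25 − 1.125/2 = 1.6875, R_n = min(1.2×1.6875×0.25×65, 2.4×1×0.25×65) = 32.906 kips/bolt; interior L_c = 2.75 − 1.125 = 1.625, R_n = 31.688 kips/bolt. φR_n = 0.75 × (1×32.906 + 2×31.688) = 72.2 kips.
Tension rupture (net): A_n = (7.625 − 1×1.1875)×0.25 = 1.6094 in² (U = 1.0, A_e = A_n). φR_n = 0.75 × 65 × 1.6094 = 78.5 kips.
Governing: min(120.2, 72.2, 78.5) = 72.2 kips → bearing.

72.2 kips (bearing governs)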